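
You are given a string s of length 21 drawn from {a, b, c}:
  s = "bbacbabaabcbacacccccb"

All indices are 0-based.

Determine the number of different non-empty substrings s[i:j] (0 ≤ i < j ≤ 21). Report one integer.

197

rank | idx | suffix
   0 |   7 | aabcbacacccccb
   1 |   5 | abaabcbacacccccb
   2 |   8 | abcbacacccccb
   3 |  12 | acacccccb
   4 |   2 | acbabaabcbacacccccb
   5 |  14 | acccccb
   6 |  20 | b
   7 |   6 | baabcbacacccccb
   8 |   4 | babaabcbacacccccb
   9 |  11 | bacacccccb
  10 |   1 | bacbabaabcbacacccccb
  11 |   0 | bbacbabaabcbacacccccb
  12 |   9 | bcbacacccccb
  13 |  13 | cacccccb
  14 |  19 | cb
  15 |   3 | cbabaabcbacacccccb
  16 |  10 | cbacacccccb
  17 |  18 | ccb
  18 |  17 | cccb
  19 |  16 | ccccb
  20 |  15 | cccccb

SA = [7, 5, 8, 12, 2, 14, 20, 6, 4, 11, 1, 0, 9, 13, 19, 3, 10, 18, 17, 16, 15]
[i] adj suffixes → lcp
  [1] 7/5 → 1 ('a')
  [2] 5/8 → 2 ('ab')
  [3] 8/12 → 1 ('a')
  [4] 12/2 → 2 ('ac')
  [5] 2/14 → 2 ('ac')
  [6] 14/20 → 0 ('')
  [7] 20/6 → 1 ('b')
  [8] 6/4 → 2 ('ba')
  [9] 4/11 → 2 ('ba')
  [10] 11/1 → 3 ('bac')
  [11] 1/0 → 1 ('b')
  [12] 0/9 → 1 ('b')
  [13] 9/13 → 0 ('')
  [14] 13/19 → 1 ('c')
  [15] 19/3 → 2 ('cb')
  [16] 3/10 → 3 ('cba')
  [17] 10/18 → 1 ('c')
  [18] 18/17 → 2 ('cc')
  [19] 17/16 → 3 ('ccc')
  [20] 16/15 → 4 ('cccc')

n(n+1)/2 = 21·22/2 = 231
Σ LCP = 0 + 1 + 2 + 1 + 2 + 2 + 0 + 1 + 2 + 2 + 3 + 1 + 1 + 0 + 1 + 2 + 3 + 1 + 2 + 3 + 4 = 34
distinct = 231 − 34 = 197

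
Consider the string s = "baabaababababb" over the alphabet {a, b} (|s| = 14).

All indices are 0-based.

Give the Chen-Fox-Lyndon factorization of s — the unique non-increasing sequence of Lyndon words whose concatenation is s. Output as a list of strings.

["b", "aabaababababb"]

emit factor 1: 'b' (i=0, period=1)
emit factor 2: 'aabaababababb' (i=1, period=13)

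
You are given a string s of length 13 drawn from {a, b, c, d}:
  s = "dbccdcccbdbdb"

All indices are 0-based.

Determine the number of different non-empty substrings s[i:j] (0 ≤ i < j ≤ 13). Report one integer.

75

sorted suffixes:
  #0 SA[0]=12  'b'
  #1 SA[1]=1  'bccdcccbdbdb'
  #2 SA[2]=10  'bdb'
  #3 SA[3]=8  'bdbdb'
  #4 SA[4]=7  'cbdbdb'
  #5 SA[5]=6  'ccbdbdb'
  #6 SA[6]=5  'cccbdbdb'
  #7 SA[7]=2  'ccdcccbdbdb'
  #8 SA[8]=3  'cdcccbdbdb'
  #9 SA[9]=11  'db'
  #10 SA[10]=0  'dbccdcccbdbdb'
  #11 SA[11]=9  'dbdb'
  #12 SA[12]=4  'dcccbdbdb'

SA = [12, 1, 10, 8, 7, 6, 5, 2, 3, 11, 0, 9, 4]
[i] adj suffixes → lcp
  [1] 12/1 → 1 ('b')
  [2] 1/10 → 1 ('b')
  [3] 10/8 → 3 ('bdb')
  [4] 8/7 → 0 ('')
  [5] 7/6 → 1 ('c')
  [6] 6/5 → 2 ('cc')
  [7] 5/2 → 2 ('cc')
  [8] 2/3 → 1 ('c')
  [9] 3/11 → 0 ('')
  [10] 11/0 → 2 ('db')
  [11] 0/9 → 2 ('db')
  [12] 9/4 → 1 ('d')

n(n+1)/2 = 13·14/2 = 91
Σ LCP = 0 + 1 + 1 + 3 + 0 + 1 + 2 + 2 + 1 + 0 + 2 + 2 + 1 = 16
distinct = 91 − 16 = 75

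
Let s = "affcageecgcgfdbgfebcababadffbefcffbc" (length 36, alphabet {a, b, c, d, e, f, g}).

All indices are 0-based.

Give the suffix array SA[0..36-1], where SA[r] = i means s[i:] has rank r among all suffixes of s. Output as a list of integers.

[20, 22, 24, 0, 4, 21, 23, 34, 18, 28, 14, 35, 19, 3, 31, 8, 10, 13, 25, 17, 7, 6, 29, 33, 27, 2, 30, 12, 16, 32, 26, 1, 9, 5, 11, 15]

sorted suffixes:
  #0 SA[0]=20  'ababadffbefcffbc'
  #1 SA[1]=22  'abadffbefcffbc'
  #2 SA[2]=24  'adffbefcffbc'
  #3 SA[3]=0  'affcageecgcgfdbgfebcababadffbefcffbc'
  #4 SA[4]=4  'ageecgcgfdbgfebcababadffbefcffbc'
  #5 SA[5]=21  'babadffbefcffbc'
  #6 SA[6]=23  'badffbefcffbc'
  #7 SA[7]=34  'bc'
  #8 SA[8]=18  'bcababadffbefcffbc'
  #9 SA[9]=28  'befcffbc'
  #10 SA[10]=14  'bgfebcababadffbefcffbc'
  #11 SA[11]=35  'c'
  #12 SA[12]=19  'cababadffbefcffbc'
  #13 SA[13]=3  'cageecgcgfdbgfebcababadffbefcffbc'
  #14 SA[14]=31  'cffbc'
  #15 SA[15]=8  'cgcgfdbgfebcababadffbefcffbc'
  #16 SA[16]=10  'cgfdbgfebcababadffbefcffbc'
  #17 SA[17]=13  'dbgfebcababadffbefcffbc'
  #18 SA[18]=25  'dffbefcffbc'
  #19 SA[19]=17  'ebcababadffbefcffbc'
  #20 SA[20]=7  'ecgcgfdbgfebcababadffbefcffbc'
  #21 SA[21]=6  'eecgcgfdbgfebcababadffbefcffbc'
  #22 SA[22]=29  'efcffbc'
  #23 SA[23]=33  'fbc'
  #24 SA[24]=27  'fbefcffbc'
  #25 SA[25]=2  'fcageecgcgfdbgfebcababadffbefcffbc'
  #26 SA[26]=30  'fcffbc'
  #27 SA[27]=12  'fdbgfebcababadffbefcffbc'
  #28 SA[28]=16  'febcababadffbefcffbc'
  #29 SA[29]=32  'ffbc'
  #30 SA[30]=26  'ffbefcffbc'
  #31 SA[31]=1  'ffcageecgcgfdbgfebcababadffbefcffbc'
  #32 SA[32]=9  'gcgfdbgfebcababadffbefcffbc'
  #33 SA[33]=5  'geecgcgfdbgfebcababadffbefcffbc'
  #34 SA[34]=11  'gfdbgfebcababadffbefcffbc'
  #35 SA[35]=15  'gfebcababadffbefcffbc'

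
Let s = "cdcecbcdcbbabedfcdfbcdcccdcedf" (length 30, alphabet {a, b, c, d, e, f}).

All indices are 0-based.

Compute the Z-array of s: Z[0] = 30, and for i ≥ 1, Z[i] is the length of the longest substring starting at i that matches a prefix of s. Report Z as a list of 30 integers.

Z[0]=30
i=1: i≥r, start 0; Z[1]=0
i=2: i≥r, start 0; Z[2]=1 grow→box=[2,3)
i=3: i≥r, start 0; Z[3]=0
i=4: i≥r, start 0; Z[4]=1 grow→box=[4,5)
i=5: i≥r, start 0; Z[5]=0
i=6: i≥r, start 0; Z[6]=3 grow→box=[6,9)
i=7: min(r-i=2, Z[1]=0)=0; Z[7]=0
i=8: min(r-i=1, Z[2]=1)=1; Z[8]=1
i=9: i≥r, start 0; Z[9]=0
i=10: i≥r, start 0; Z[10]=0
i=11: i≥r, start 0; Z[11]=0
i=12: i≥r, start 0; Z[12]=0
i=13: i≥r, start 0; Z[13]=0
i=14: i≥r, start 0; Z[14]=0
i=15: i≥r, start 0; Z[15]=0
i=16: i≥r, start 0; Z[16]=2 grow→box=[16,18)
i=17: min(r-i=1, Z[1]=0)=0; Z[17]=0
i=18: i≥r, start 0; Z[18]=0
i=19: i≥r, start 0; Z[19]=0
i=20: i≥r, start 0; Z[20]=3 grow→box=[20,23)
i=21: min(r-i=2, Z[1]=0)=0; Z[21]=0
i=22: min(r-i=1, Z[2]=1)=1; Z[22]=1
i=23: i≥r, start 0; Z[23]=1 grow→box=[23,24)
i=24: i≥r, start 0; Z[24]=4 grow→box=[24,28)
i=25: min(r-i=3, Z[1]=0)=0; Z[25]=0
i=26: min(r-i=2, Z[2]=1)=1; Z[26]=1
i=27: min(r-i=1, Z[3]=0)=0; Z[27]=0
i=28: i≥r, start 0; Z[28]=0
i=29: i≥r, start 0; Z[29]=0

[30, 0, 1, 0, 1, 0, 3, 0, 1, 0, 0, 0, 0, 0, 0, 0, 2, 0, 0, 0, 3, 0, 1, 1, 4, 0, 1, 0, 0, 0]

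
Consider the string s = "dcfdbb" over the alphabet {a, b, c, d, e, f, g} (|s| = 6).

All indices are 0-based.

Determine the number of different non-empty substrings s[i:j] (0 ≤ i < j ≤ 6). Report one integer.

19

sorted suffixes:
  #0 SA[0]=5  'b'
  #1 SA[1]=4  'bb'
  #2 SA[2]=1  'cfdbb'
  #3 SA[3]=3  'dbb'
  #4 SA[4]=0  'dcfdbb'
  #5 SA[5]=2  'fdbb'

SA = [5, 4, 1, 3, 0, 2]
[i] adj suffixes → lcp
  [1] 5/4 → 1 ('b')
  [2] 4/1 → 0 ('')
  [3] 1/3 → 0 ('')
  [4] 3/0 → 1 ('d')
  [5] 0/2 → 0 ('')

n(n+1)/2 = 6·7/2 = 21
Σ LCP = 0 + 1 + 0 + 0 + 1 + 0 = 2
distinct = 21 − 2 = 19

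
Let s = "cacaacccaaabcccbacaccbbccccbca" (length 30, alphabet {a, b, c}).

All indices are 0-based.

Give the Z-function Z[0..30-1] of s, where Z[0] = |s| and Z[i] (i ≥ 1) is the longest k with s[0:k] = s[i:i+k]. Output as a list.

[30, 0, 2, 0, 0, 1, 1, 2, 0, 0, 0, 0, 1, 1, 1, 0, 0, 3, 0, 1, 1, 0, 0, 1, 1, 1, 1, 0, 2, 0]

Z[0]=30
i=1: i≥r, start 0; Z[1]=0
i=2: i≥r, start 0; Z[2]=2 extend→box=[2,4)
i=3: min(r-i=1, Z[1]=0)=0; Z[3]=0
i=4: i≥r, start 0; Z[4]=0
i=5: i≥r, start 0; Z[5]=1 extend→box=[5,6)
i=6: i≥r, start 0; Z[6]=1 extend→box=[6,7)
i=7: i≥r, start 0; Z[7]=2 extend→box=[7,9)
i=8: min(r-i=1, Z[1]=0)=0; Z[8]=0
i=9: i≥r, start 0; Z[9]=0
i=10: i≥r, start 0; Z[10]=0
i=11: i≥r, start 0; Z[11]=0
i=12: i≥r, start 0; Z[12]=1 extend→box=[12,13)
i=13: i≥r, start 0; Z[13]=1 extend→box=[13,14)
i=14: i≥r, start 0; Z[14]=1 extend→box=[14,15)
i=15: i≥r, start 0; Z[15]=0
i=16: i≥r, start 0; Z[16]=0
i=17: i≥r, start 0; Z[17]=3 extend→box=[17,20)
i=18: min(r-i=2, Z[1]=0)=0; Z[18]=0
i=19: min(r-i=1, Z[2]=2)=1; Z[19]=1
i=20: i≥r, start 0; Z[20]=1 extend→box=[20,21)
i=21: i≥r, start 0; Z[21]=0
i=22: i≥r, start 0; Z[22]=0
i=23: i≥r, start 0; Z[23]=1 extend→box=[23,24)
i=24: i≥r, start 0; Z[24]=1 extend→box=[24,25)
i=25: i≥r, start 0; Z[25]=1 extend→box=[25,26)
i=26: i≥r, start 0; Z[26]=1 extend→box=[26,27)
i=27: i≥r, start 0; Z[27]=0
i=28: i≥r, start 0; Z[28]=2 extend→box=[28,30)
i=29: min(r-i=1, Z[1]=0)=0; Z[29]=0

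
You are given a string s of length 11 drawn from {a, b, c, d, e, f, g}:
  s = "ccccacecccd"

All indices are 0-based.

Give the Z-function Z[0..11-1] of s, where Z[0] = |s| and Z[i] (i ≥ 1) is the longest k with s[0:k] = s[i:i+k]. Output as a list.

Z[0]=11
i=1: fresh scan; Z[1]=3 grow→box=[1,4)
i=2: min(r-i=2, Z[1]=3)=2; Z[2]=2
i=3: min(r-i=1, Z[2]=2)=1; Z[3]=1
i=4: fresh scan; Z[4]=0
i=5: fresh scan; Z[5]=1 grow→box=[5,6)
i=6: fresh scan; Z[6]=0
i=7: fresh scan; Z[7]=3 grow→box=[7,10)
i=8: min(r-i=2, Z[1]=3)=2; Z[8]=2
i=9: min(r-i=1, Z[2]=2)=1; Z[9]=1
i=10: fresh scan; Z[10]=0

[11, 3, 2, 1, 0, 1, 0, 3, 2, 1, 0]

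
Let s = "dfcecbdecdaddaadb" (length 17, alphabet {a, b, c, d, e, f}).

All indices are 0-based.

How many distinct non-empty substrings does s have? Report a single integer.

rank | idx | suffix
   0 |  13 | aadb
   1 |  14 | adb
   2 |  10 | addaadb
   3 |  16 | b
   4 |   5 | bdecdaddaadb
   5 |   4 | cbdecdaddaadb
   6 |   8 | cdaddaadb
   7 |   2 | cecbdecdaddaadb
   8 |  12 | daadb
   9 |   9 | daddaadb
  10 |  15 | db
  11 |  11 | ddaadb
  12 |   6 | decdaddaadb
  13 |   0 | dfcecbdecdaddaadb
  14 |   3 | ecbdecdaddaadb
  15 |   7 | ecdaddaadb
  16 |   1 | fcecbdecdaddaadb

SA = [13, 14, 10, 16, 5, 4, 8, 2, 12, 9, 15, 11, 6, 0, 3, 7, 1]
i: (SA[i-1],SA[i]) lcp shared
  1: (13,14) 1 'a'
  2: (14,10) 2 'ad'
  3: (10,16) 0 ''
  4: (16,5) 1 'b'
  5: (5,4) 0 ''
  6: (4,8) 1 'c'
  7: (8,2) 1 'c'
  8: (2,12) 0 ''
  9: (12,9) 2 'da'
  10: (9,15) 1 'd'
  11: (15,11) 1 'd'
  12: (11,6) 1 'd'
  13: (6,0) 1 'd'
  14: (0,3) 0 ''
  15: (3,7) 2 'ec'
  16: (7,1) 0 ''

n(n+1)/2 = 17·18/2 = 153
Σ LCP = 0 + 1 + 2 + 0 + 1 + 0 + 1 + 1 + 0 + 2 + 1 + 1 + 1 + 1 + 0 + 2 + 0 = 14
distinct = 153 − 14 = 139

139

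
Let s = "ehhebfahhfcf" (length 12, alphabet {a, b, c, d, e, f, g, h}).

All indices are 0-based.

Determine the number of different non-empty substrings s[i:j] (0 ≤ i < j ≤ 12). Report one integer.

sorted suffixes:
  #0 SA[0]=6  'ahhfcf'
  #1 SA[1]=4  'bfahhfcf'
  #2 SA[2]=10  'cf'
  #3 SA[3]=3  'ebfahhfcf'
  #4 SA[4]=0  'ehhebfahhfcf'
  #5 SA[5]=11  'f'
  #6 SA[6]=5  'fahhfcf'
  #7 SA[7]=9  'fcf'
  #8 SA[8]=2  'hebfahhfcf'
  #9 SA[9]=8  'hfcf'
  #10 SA[10]=1  'hhebfahhfcf'
  #11 SA[11]=7  'hhfcf'

SA = [6, 4, 10, 3, 0, 11, 5, 9, 2, 8, 1, 7]
i: (SA[i-1],SA[i]) lcp shared
  1: (6,4) 0 ''
  2: (4,10) 0 ''
  3: (10,3) 0 ''
  4: (3,0) 1 'e'
  5: (0,11) 0 ''
  6: (11,5) 1 'f'
  7: (5,9) 1 'f'
  8: (9,2) 0 ''
  9: (2,8) 1 'h'
  10: (8,1) 1 'h'
  11: (1,7) 2 'hh'

n(n+1)/2 = 12·13/2 = 78
Σ LCP = 0 + 0 + 0 + 0 + 1 + 0 + 1 + 1 + 0 + 1 + 1 + 2 = 7
distinct = 78 − 7 = 71

71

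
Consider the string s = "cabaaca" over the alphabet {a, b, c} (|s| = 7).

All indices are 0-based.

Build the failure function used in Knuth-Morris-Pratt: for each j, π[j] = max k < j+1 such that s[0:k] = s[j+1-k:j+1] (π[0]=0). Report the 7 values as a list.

[0, 0, 0, 0, 0, 1, 2]

π[0] = 0
j=1 s[j]='a': π[1]=0 (border '')
j=2 s[j]='b': π[2]=0 (border '')
j=3 s[j]='a': π[3]=0 (border '')
j=4 s[j]='a': π[4]=0 (border '')
j=5 s[j]='c': π[5]=1 (border 'c')
j=6 s[j]='a': π[6]=2 (border 'ca')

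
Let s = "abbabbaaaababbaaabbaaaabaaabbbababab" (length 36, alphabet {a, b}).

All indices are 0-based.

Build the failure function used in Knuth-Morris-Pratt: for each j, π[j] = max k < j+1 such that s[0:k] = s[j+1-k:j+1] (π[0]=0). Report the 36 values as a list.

π[0] = 0
j=1 s[j]='b': π[1]=0 (border '')
j=2 s[j]='b': π[2]=0 (border '')
j=3 s[j]='a': π[3]=1 (border 'a')
j=4 s[j]='b': π[4]=2 (border 'ab')
j=5 s[j]='b': π[5]=3 (border 'abb')
j=6 s[j]='a': π[6]=4 (border 'abba')
j=7 s[j]='a': k: 4→1→0; π[7]=1 (border 'a')
j=8 s[j]='a': k: 1→0; π[8]=1 (border 'a')
j=9 s[j]='a': k: 1→0; π[9]=1 (border 'a')
j=10 s[j]='b': π[10]=2 (border 'ab')
j=11 s[j]='a': k: 2→0; π[11]=1 (border 'a')
j=12 s[j]='b': π[12]=2 (border 'ab')
j=13 s[j]='b': π[13]=3 (border 'abb')
j=14 s[j]='a': π[14]=4 (border 'abba')
j=15 s[j]='a': k: 4→1→0; π[15]=1 (border 'a')
j=16 s[j]='a': k: 1→0; π[16]=1 (border 'a')
j=17 s[j]='b': π[17]=2 (border 'ab')
j=18 s[j]='b': π[18]=3 (border 'abb')
j=19 s[j]='a': π[19]=4 (border 'abba')
j=20 s[j]='a': k: 4→1→0; π[20]=1 (border 'a')
j=21 s[j]='a': k: 1→0; π[21]=1 (border 'a')
j=22 s[j]='a': k: 1→0; π[22]=1 (border 'a')
j=23 s[j]='b': π[23]=2 (border 'ab')
j=24 s[j]='a': k: 2→0; π[24]=1 (border 'a')
j=25 s[j]='a': k: 1→0; π[25]=1 (border 'a')
j=26 s[j]='a': k: 1→0; π[26]=1 (border 'a')
j=27 s[j]='b': π[27]=2 (border 'ab')
j=28 s[j]='b': π[28]=3 (border 'abb')
j=29 s[j]='b': k: 3→0; π[29]=0 (border '')
j=30 s[j]='a': π[30]=1 (border 'a')
j=31 s[j]='b': π[31]=2 (border 'ab')
j=32 s[j]='a': k: 2→0; π[32]=1 (border 'a')
j=33 s[j]='b': π[33]=2 (border 'ab')
j=34 s[j]='a': k: 2→0; π[34]=1 (border 'a')
j=35 s[j]='b': π[35]=2 (border 'ab')

[0, 0, 0, 1, 2, 3, 4, 1, 1, 1, 2, 1, 2, 3, 4, 1, 1, 2, 3, 4, 1, 1, 1, 2, 1, 1, 1, 2, 3, 0, 1, 2, 1, 2, 1, 2]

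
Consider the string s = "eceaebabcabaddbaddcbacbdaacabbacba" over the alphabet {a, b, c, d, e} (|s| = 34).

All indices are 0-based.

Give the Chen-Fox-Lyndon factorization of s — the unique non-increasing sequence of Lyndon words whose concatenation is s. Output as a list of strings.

["e", "ce", "aeb", "abc", "abaddbaddcbacbd", "aacabbacb", "a"]

emit factor 1: 'e' (i=0, period=1)
emit factor 2: 'ce' (i=1, period=2)
emit factor 3: 'aeb' (i=3, period=3)
emit factor 4: 'abc' (i=6, period=3)
emit factor 5: 'abaddbaddcbacbd' (i=9, period=15)
emit factor 6: 'aacabbacb' (i=24, period=9)
emit factor 7: 'a' (i=33, period=1)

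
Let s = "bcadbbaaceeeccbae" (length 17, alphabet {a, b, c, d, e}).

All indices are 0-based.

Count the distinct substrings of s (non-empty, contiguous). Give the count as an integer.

139

sorted suffixes:
  #0 SA[0]=6  'aaceeeccbae'
  #1 SA[1]=7  'aceeeccbae'
  #2 SA[2]=2  'adbbaaceeeccbae'
  #3 SA[3]=15  'ae'
  #4 SA[4]=5  'baaceeeccbae'
  #5 SA[5]=14  'bae'
  #6 SA[6]=4  'bbaaceeeccbae'
  #7 SA[7]=0  'bcadbbaaceeeccbae'
  #8 SA[8]=1  'cadbbaaceeeccbae'
  #9 SA[9]=13  'cbae'
  #10 SA[10]=12  'ccbae'
  #11 SA[11]=8  'ceeeccbae'
  #12 SA[12]=3  'dbbaaceeeccbae'
  #13 SA[13]=16  'e'
  #14 SA[14]=11  'eccbae'
  #15 SA[15]=10  'eeccbae'
  #16 SA[16]=9  'eeeccbae'

SA = [6, 7, 2, 15, 5, 14, 4, 0, 1, 13, 12, 8, 3, 16, 11, 10, 9]
[i] adj suffixes → lcp
  [1] 6/7 → 1 ('a')
  [2] 7/2 → 1 ('a')
  [3] 2/15 → 1 ('a')
  [4] 15/5 → 0 ('')
  [5] 5/14 → 2 ('ba')
  [6] 14/4 → 1 ('b')
  [7] 4/0 → 1 ('b')
  [8] 0/1 → 0 ('')
  [9] 1/13 → 1 ('c')
  [10] 13/12 → 1 ('c')
  [11] 12/8 → 1 ('c')
  [12] 8/3 → 0 ('')
  [13] 3/16 → 0 ('')
  [14] 16/11 → 1 ('e')
  [15] 11/10 → 1 ('e')
  [16] 10/9 → 2 ('ee')

n(n+1)/2 = 17·18/2 = 153
Σ LCP = 0 + 1 + 1 + 1 + 0 + 2 + 1 + 1 + 0 + 1 + 1 + 1 + 0 + 0 + 1 + 1 + 2 = 14
distinct = 153 − 14 = 139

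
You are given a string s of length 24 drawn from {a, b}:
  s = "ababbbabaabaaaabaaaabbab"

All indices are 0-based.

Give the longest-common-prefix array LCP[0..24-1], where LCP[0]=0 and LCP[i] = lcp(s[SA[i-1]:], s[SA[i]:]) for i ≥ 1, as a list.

[0, 5, 3, 4, 2, 8, 3, 1, 2, 7, 4, 3, 2, 3, 0, 1, 6, 3, 2, 3, 3, 1, 4, 2]

sorted suffixes:
  #0 SA[0]=11  'aaaabaaaabbab'
  #1 SA[1]=16  'aaaabbab'
  #2 SA[2]=12  'aaabaaaabbab'
  #3 SA[3]=17  'aaabbab'
  #4 SA[4]=8  'aabaaaabaaaabbab'
  #5 SA[5]=13  'aabaaaabbab'
  #6 SA[6]=18  'aabbab'
  #7 SA[7]=22  'ab'
  #8 SA[8]=9  'abaaaabaaaabbab'
  #9 SA[9]=14  'abaaaabbab'
  #10 SA[10]=6  'abaabaaaabaaaabbab'
  #11 SA[11]=0  'ababbbabaabaaaabaaaabbab'
  #12 SA[12]=19  'abbab'
  #13 SA[13]=2  'abbbabaabaaaabaaaabbab'
  #14 SA[14]=23  'b'
  #15 SA[15]=10  'baaaabaaaabbab'
  #16 SA[16]=15  'baaaabbab'
  #17 SA[17]=7  'baabaaaabaaaabbab'
  #18 SA[18]=21  'bab'
  #19 SA[19]=5  'babaabaaaabaaaabbab'
  #20 SA[20]=1  'babbbabaabaaaabaaaabbab'
  #21 SA[21]=20  'bbab'
  #22 SA[22]=4  'bbabaabaaaabaaaabbab'
  #23 SA[23]=3  'bbbabaabaaaabaaaabbab'

SA = [11, 16, 12, 17, 8, 13, 18, 22, 9, 14, 6, 0, 19, 2, 23, 10, 15, 7, 21, 5, 1, 20, 4, 3]
[i] adj suffixes → lcp
  [1] 11/16 → 5 ('aaaab')
  [2] 16/12 → 3 ('aaa')
  [3] 12/17 → 4 ('aaab')
  [4] 17/8 → 2 ('aa')
  [5] 8/13 → 8 ('aabaaaab')
  [6] 13/18 → 3 ('aab')
  [7] 18/22 → 1 ('a')
  [8] 22/9 → 2 ('ab')
  [9] 9/14 → 7 ('abaaaab')
  [10] 14/6 → 4 ('abaa')
  [11] 6/0 → 3 ('aba')
  [12] 0/19 → 2 ('ab')
  [13] 19/2 → 3 ('abb')
  [14] 2/23 → 0 ('')
  [15] 23/10 → 1 ('b')
  [16] 10/15 → 6 ('baaaab')
  [17] 15/7 → 3 ('baa')
  [18] 7/21 → 2 ('ba')
  [19] 21/5 → 3 ('bab')
  [20] 5/1 → 3 ('bab')
  [21] 1/20 → 1 ('b')
  [22] 20/4 → 4 ('bbab')
  [23] 4/3 → 2 ('bb')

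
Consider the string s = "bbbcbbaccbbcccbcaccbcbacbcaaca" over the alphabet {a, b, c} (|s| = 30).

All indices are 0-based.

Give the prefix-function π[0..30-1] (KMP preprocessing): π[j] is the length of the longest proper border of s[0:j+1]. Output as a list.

[0, 1, 2, 0, 1, 2, 0, 0, 0, 1, 2, 0, 0, 0, 1, 0, 0, 0, 0, 1, 0, 1, 0, 0, 1, 0, 0, 0, 0, 0]

π[0] = 0
j=1 s[j]='b': π[1]=1 (border 'b')
j=2 s[j]='b': π[2]=2 (border 'bb')
j=3 s[j]='c': k: 2→1→0; π[3]=0 (border '')
j=4 s[j]='b': π[4]=1 (border 'b')
j=5 s[j]='b': π[5]=2 (border 'bb')
j=6 s[j]='a': k: 2→1→0; π[6]=0 (border '')
j=7 s[j]='c': π[7]=0 (border '')
j=8 s[j]='c': π[8]=0 (border '')
j=9 s[j]='b': π[9]=1 (border 'b')
j=10 s[j]='b': π[10]=2 (border 'bb')
j=11 s[j]='c': k: 2→1→0; π[11]=0 (border '')
j=12 s[j]='c': π[12]=0 (border '')
j=13 s[j]='c': π[13]=0 (border '')
j=14 s[j]='b': π[14]=1 (border 'b')
j=15 s[j]='c': k: 1→0; π[15]=0 (border '')
j=16 s[j]='a': π[16]=0 (border '')
j=17 s[j]='c': π[17]=0 (border '')
j=18 s[j]='c': π[18]=0 (border '')
j=19 s[j]='b': π[19]=1 (border 'b')
j=20 s[j]='c': k: 1→0; π[20]=0 (border '')
j=21 s[j]='b': π[21]=1 (border 'b')
j=22 s[j]='a': k: 1→0; π[22]=0 (border '')
j=23 s[j]='c': π[23]=0 (border '')
j=24 s[j]='b': π[24]=1 (border 'b')
j=25 s[j]='c': k: 1→0; π[25]=0 (border '')
j=26 s[j]='a': π[26]=0 (border '')
j=27 s[j]='a': π[27]=0 (border '')
j=28 s[j]='c': π[28]=0 (border '')
j=29 s[j]='a': π[29]=0 (border '')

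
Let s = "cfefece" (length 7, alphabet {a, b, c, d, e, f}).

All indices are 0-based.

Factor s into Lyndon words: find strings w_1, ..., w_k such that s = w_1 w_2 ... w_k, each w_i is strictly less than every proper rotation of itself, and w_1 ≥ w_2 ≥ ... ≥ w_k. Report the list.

["cfefe", "ce"]

emit factor 1: 'cfefe' (i=0, period=5)
emit factor 2: 'ce' (i=5, period=2)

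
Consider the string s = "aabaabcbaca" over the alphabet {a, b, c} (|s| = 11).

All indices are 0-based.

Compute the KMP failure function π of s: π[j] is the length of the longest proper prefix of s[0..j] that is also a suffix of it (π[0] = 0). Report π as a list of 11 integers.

[0, 1, 0, 1, 2, 3, 0, 0, 1, 0, 1]

π[0] = 0
j=1 s[j]='a': π[1]=1 (border 'a')
j=2 s[j]='b': k: 1→0; π[2]=0 (border '')
j=3 s[j]='a': π[3]=1 (border 'a')
j=4 s[j]='a': π[4]=2 (border 'aa')
j=5 s[j]='b': π[5]=3 (border 'aab')
j=6 s[j]='c': k: 3→0; π[6]=0 (border '')
j=7 s[j]='b': π[7]=0 (border '')
j=8 s[j]='a': π[8]=1 (border 'a')
j=9 s[j]='c': k: 1→0; π[9]=0 (border '')
j=10 s[j]='a': π[10]=1 (border 'a')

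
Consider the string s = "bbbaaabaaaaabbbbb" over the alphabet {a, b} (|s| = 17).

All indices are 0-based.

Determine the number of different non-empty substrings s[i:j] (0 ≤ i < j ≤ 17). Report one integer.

114

sorted suffixes:
  #0 SA[0]=7  'aaaaabbbbb'
  #1 SA[1]=8  'aaaabbbbb'
  #2 SA[2]=3  'aaabaaaaabbbbb'
  #3 SA[3]=9  'aaabbbbb'
  #4 SA[4]=4  'aabaaaaabbbbb'
  #5 SA[5]=10  'aabbbbb'
  #6 SA[6]=5  'abaaaaabbbbb'
  #7 SA[7]=11  'abbbbb'
  #8 SA[8]=16  'b'
  #9 SA[9]=6  'baaaaabbbbb'
  #10 SA[10]=2  'baaabaaaaabbbbb'
  #11 SA[11]=15  'bb'
  #12 SA[12]=1  'bbaaabaaaaabbbbb'
  #13 SA[13]=14  'bbb'
  #14 SA[14]=0  'bbbaaabaaaaabbbbb'
  #15 SA[15]=13  'bbbb'
  #16 SA[16]=12  'bbbbb'

SA = [7, 8, 3, 9, 4, 10, 5, 11, 16, 6, 2, 15, 1, 14, 0, 13, 12]
[i] adj suffixes → lcp
  [1] 7/8 → 4 ('aaaa')
  [2] 8/3 → 3 ('aaa')
  [3] 3/9 → 4 ('aaab')
  [4] 9/4 → 2 ('aa')
  [5] 4/10 → 3 ('aab')
  [6] 10/5 → 1 ('a')
  [7] 5/11 → 2 ('ab')
  [8] 11/16 → 0 ('')
  [9] 16/6 → 1 ('b')
  [10] 6/2 → 4 ('baaa')
  [11] 2/15 → 1 ('b')
  [12] 15/1 → 2 ('bb')
  [13] 1/14 → 2 ('bb')
  [14] 14/0 → 3 ('bbb')
  [15] 0/13 → 3 ('bbb')
  [16] 13/12 → 4 ('bbbb')

n(n+1)/2 = 17·18/2 = 153
Σ LCP = 0 + 4 + 3 + 4 + 2 + 3 + 1 + 2 + 0 + 1 + 4 + 1 + 2 + 2 + 3 + 3 + 4 = 39
distinct = 153 − 39 = 114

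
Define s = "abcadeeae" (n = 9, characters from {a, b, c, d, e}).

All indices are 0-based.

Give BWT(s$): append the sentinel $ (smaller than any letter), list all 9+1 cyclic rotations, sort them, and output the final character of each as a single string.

rank  rotation    last
    0  $abcadeeae  e
    1  abcadeeae$  $
    2  adeeae$abc  c
    3  ae$abcadee  e
    4  bcadeeae$a  a
    5  cadeeae$ab  b
    6  deeae$abca  a
    7  e$abcadeea  a
    8  eae$abcade  e
    9  eeae$abcad  d

e$ceabaaed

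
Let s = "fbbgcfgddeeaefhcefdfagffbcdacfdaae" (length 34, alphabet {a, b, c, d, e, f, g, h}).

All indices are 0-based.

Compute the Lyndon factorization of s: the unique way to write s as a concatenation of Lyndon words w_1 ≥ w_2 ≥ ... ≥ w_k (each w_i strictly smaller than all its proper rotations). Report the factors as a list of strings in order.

emit factor 1: 'f' (i=0, period=1)
emit factor 2: 'bbgcfgddee' (i=1, period=10)
emit factor 3: 'aefhcefdfagffbcd' (i=11, period=16)
emit factor 4: 'acfd' (i=27, period=4)
emit factor 5: 'aae' (i=31, period=3)

["f", "bbgcfgddee", "aefhcefdfagffbcd", "acfd", "aae"]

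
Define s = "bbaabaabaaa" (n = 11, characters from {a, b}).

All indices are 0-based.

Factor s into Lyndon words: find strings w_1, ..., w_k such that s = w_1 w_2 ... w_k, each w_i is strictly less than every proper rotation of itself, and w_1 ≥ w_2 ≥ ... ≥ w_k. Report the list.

emit factor 1: 'b' (i=0, period=1)
emit factor 2: 'b' (i=1, period=1)
emit factor 3: 'aab' (i=2, period=3)
emit factor 4: 'aab' (i=5, period=3)
emit factor 5: 'a' (i=8, period=1)
emit factor 6: 'a' (i=9, period=1)
emit factor 7: 'a' (i=10, period=1)

["b", "b", "aab", "aab", "a", "a", "a"]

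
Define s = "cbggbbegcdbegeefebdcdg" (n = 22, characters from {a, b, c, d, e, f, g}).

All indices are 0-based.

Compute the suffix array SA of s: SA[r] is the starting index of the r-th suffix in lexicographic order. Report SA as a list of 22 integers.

rank→(start, suffix):
  0 → (4, 'bbegcdbegeefebdcdg')
  1 → (17, 'bdcdg')
  2 → (5, 'begcdbegeefebdcdg')
  3 → (10, 'begeefebdcdg')
  4 → (1, 'bggbbegcdbegeefebdcdg')
  5 → (0, 'cbggbbegcdbegeefebdcdg')
  6 → (8, 'cdbegeefebdcdg')
  7 → (19, 'cdg')
  8 → (9, 'dbegeefebdcdg')
  9 → (18, 'dcdg')
  10 → (20, 'dg')
  11 → (16, 'ebdcdg')
  12 → (13, 'eefebdcdg')
  13 → (14, 'efebdcdg')
  14 → (6, 'egcdbegeefebdcdg')
  15 → (11, 'egeefebdcdg')
  16 → (15, 'febdcdg')
  17 → (21, 'g')
  18 → (3, 'gbbegcdbegeefebdcdg')
  19 → (7, 'gcdbegeefebdcdg')
  20 → (12, 'geefebdcdg')
  21 → (2, 'ggbbegcdbegeefebdcdg')

[4, 17, 5, 10, 1, 0, 8, 19, 9, 18, 20, 16, 13, 14, 6, 11, 15, 21, 3, 7, 12, 2]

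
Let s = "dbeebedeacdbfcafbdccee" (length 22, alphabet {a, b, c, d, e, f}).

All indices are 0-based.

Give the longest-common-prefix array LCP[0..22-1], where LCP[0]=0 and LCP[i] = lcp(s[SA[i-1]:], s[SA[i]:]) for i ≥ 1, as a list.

rank | idx | suffix
   0 |   8 | acdbfcafbdccee
   1 |  14 | afbdccee
   2 |  16 | bdccee
   3 |   4 | bedeacdbfcafbdccee
   4 |   1 | beebedeacdbfcafbdccee
   5 |  11 | bfcafbdccee
   6 |  13 | cafbdccee
   7 |  18 | ccee
   8 |   9 | cdbfcafbdccee
   9 |  19 | cee
  10 |   0 | dbeebedeacdbfcafbdccee
  11 |  10 | dbfcafbdccee
  12 |  17 | dccee
  13 |   6 | deacdbfcafbdccee
  14 |  21 | e
  15 |   7 | eacdbfcafbdccee
  16 |   3 | ebedeacdbfcafbdccee
  17 |   5 | edeacdbfcafbdccee
  18 |  20 | ee
  19 |   2 | eebedeacdbfcafbdccee
  20 |  15 | fbdccee
  21 |  12 | fcafbdccee

SA = [8, 14, 16, 4, 1, 11, 13, 18, 9, 19, 0, 10, 17, 6, 21, 7, 3, 5, 20, 2, 15, 12]
rank  pair      lcp
   1  s[8:],s[14:]  1  'a'
   2  s[14:],s[16:]  0  ''
   3  s[16:],s[4:]  1  'b'
   4  s[4:],s[1:]  2  'be'
   5  s[1:],s[11:]  1  'b'
   6  s[11:],s[13:]  0  ''
   7  s[13:],s[18:]  1  'c'
   8  s[18:],s[9:]  1  'c'
   9  s[9:],s[19:]  1  'c'
  10  s[19:],s[0:]  0  ''
  11  s[0:],s[10:]  2  'db'
  12  s[10:],s[17:]  1  'd'
  13  s[17:],s[6:]  1  'd'
  14  s[6:],s[21:]  0  ''
  15  s[21:],s[7:]  1  'e'
  16  s[7:],s[3:]  1  'e'
  17  s[3:],s[5:]  1  'e'
  18  s[5:],s[20:]  1  'e'
  19  s[20:],s[2:]  2  'ee'
  20  s[2:],s[15:]  0  ''
  21  s[15:],s[12:]  1  'f'

[0, 1, 0, 1, 2, 1, 0, 1, 1, 1, 0, 2, 1, 1, 0, 1, 1, 1, 1, 2, 0, 1]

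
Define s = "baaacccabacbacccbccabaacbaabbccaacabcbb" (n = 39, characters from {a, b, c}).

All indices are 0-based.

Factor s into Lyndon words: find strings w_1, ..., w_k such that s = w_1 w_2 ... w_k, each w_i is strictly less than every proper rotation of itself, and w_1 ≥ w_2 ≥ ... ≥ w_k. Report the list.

emit factor 1: 'b' (i=0, period=1)
emit factor 2: 'aaacccabacbacccbccabaacbaabbccaacabcbb' (i=1, period=38)

["b", "aaacccabacbacccbccabaacbaabbccaacabcbb"]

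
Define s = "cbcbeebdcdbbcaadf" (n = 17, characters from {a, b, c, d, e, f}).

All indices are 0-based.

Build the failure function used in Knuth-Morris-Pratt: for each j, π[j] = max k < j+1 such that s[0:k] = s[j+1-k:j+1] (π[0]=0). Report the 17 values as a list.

π[0] = 0
j=1 s[j]='b': π[1]=0 (border '')
j=2 s[j]='c': π[2]=1 (border 'c')
j=3 s[j]='b': π[3]=2 (border 'cb')
j=4 s[j]='e': k: 2→0; π[4]=0 (border '')
j=5 s[j]='e': π[5]=0 (border '')
j=6 s[j]='b': π[6]=0 (border '')
j=7 s[j]='d': π[7]=0 (border '')
j=8 s[j]='c': π[8]=1 (border 'c')
j=9 s[j]='d': k: 1→0; π[9]=0 (border '')
j=10 s[j]='b': π[10]=0 (border '')
j=11 s[j]='b': π[11]=0 (border '')
j=12 s[j]='c': π[12]=1 (border 'c')
j=13 s[j]='a': k: 1→0; π[13]=0 (border '')
j=14 s[j]='a': π[14]=0 (border '')
j=15 s[j]='d': π[15]=0 (border '')
j=16 s[j]='f': π[16]=0 (border '')

[0, 0, 1, 2, 0, 0, 0, 0, 1, 0, 0, 0, 1, 0, 0, 0, 0]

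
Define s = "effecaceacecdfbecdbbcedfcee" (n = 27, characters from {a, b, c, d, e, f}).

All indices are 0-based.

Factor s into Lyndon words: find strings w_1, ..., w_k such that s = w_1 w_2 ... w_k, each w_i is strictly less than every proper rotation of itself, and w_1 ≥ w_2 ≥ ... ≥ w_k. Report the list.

["eff", "e", "c", "aceacecdfbecdbbcedfcee"]

emit factor 1: 'eff' (i=0, period=3)
emit factor 2: 'e' (i=3, period=1)
emit factor 3: 'c' (i=4, period=1)
emit factor 4: 'aceacecdfbecdbbcedfcee' (i=5, period=22)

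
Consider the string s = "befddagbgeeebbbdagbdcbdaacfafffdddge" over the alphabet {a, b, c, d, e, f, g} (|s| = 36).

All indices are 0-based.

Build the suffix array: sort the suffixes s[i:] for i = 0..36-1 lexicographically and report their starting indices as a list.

[23, 24, 27, 16, 5, 12, 13, 21, 14, 18, 0, 7, 20, 25, 22, 15, 4, 19, 3, 31, 32, 33, 35, 11, 10, 9, 1, 26, 2, 30, 29, 28, 17, 6, 34, 8]

rank→(start, suffix):
  0 → (23, 'aacfafffdddge')
  1 → (24, 'acfafffdddge')
  2 → (27, 'afffdddge')
  3 → (16, 'agbdcbdaacfafffdddge')
  4 → (5, 'agbgeeebbbdagbdcbdaacfafffdddge')
  5 → (12, 'bbbdagbdcbdaacfafffdddge')
  6 → (13, 'bbdagbdcbdaacfafffdddge')
  7 → (21, 'bdaacfafffdddge')
  8 → (14, 'bdagbdcbdaacfafffdddge')
  9 → (18, 'bdcbdaacfafffdddge')
  10 → (0, 'befddagbgeeebbbdagbdcbdaacfafffdddge')
  11 → (7, 'bgeeebbbdagbdcbdaacfafffdddge')
  12 → (20, 'cbdaacfafffdddge')
  13 → (25, 'cfafffdddge')
  14 → (22, 'daacfafffdddge')
  15 → (15, 'dagbdcbdaacfafffdddge')
  16 → (4, 'dagbgeeebbbdagbdcbdaacfafffdddge')
  17 → (19, 'dcbdaacfafffdddge')
  18 → (3, 'ddagbgeeebbbdagbdcbdaacfafffdddge')
  19 → (31, 'dddge')
  20 → (32, 'ddge')
  21 → (33, 'dge')
  22 → (35, 'e')
  23 → (11, 'ebbbdagbdcbdaacfafffdddge')
  24 → (10, 'eebbbdagbdcbdaacfafffdddge')
  25 → (9, 'eeebbbdagbdcbdaacfafffdddge')
  26 → (1, 'efddagbgeeebbbdagbdcbdaacfafffdddge')
  27 → (26, 'fafffdddge')
  28 → (2, 'fddagbgeeebbbdagbdcbdaacfafffdddge')
  29 → (30, 'fdddge')
  30 → (29, 'ffdddge')
  31 → (28, 'fffdddge')
  32 → (17, 'gbdcbdaacfafffdddge')
  33 → (6, 'gbgeeebbbdagbdcbdaacfafffdddge')
  34 → (34, 'ge')
  35 → (8, 'geeebbbdagbdcbdaacfafffdddge')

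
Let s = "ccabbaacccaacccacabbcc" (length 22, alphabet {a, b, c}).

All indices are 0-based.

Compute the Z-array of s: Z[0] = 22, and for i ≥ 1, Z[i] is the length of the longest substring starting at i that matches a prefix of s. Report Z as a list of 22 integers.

Z[0]=22
i=1: outside box; Z[1]=1 extend→box=[1,2)
i=2: outside box; Z[2]=0
i=3: outside box; Z[3]=0
i=4: outside box; Z[4]=0
i=5: outside box; Z[5]=0
i=6: outside box; Z[6]=0
i=7: outside box; Z[7]=2 extend→box=[7,9)
i=8: min(r-i=1, Z[1]=1)=1; Z[8]=3 extend→box=[8,11)
i=9: min(r-i=2, Z[1]=1)=1; Z[9]=1
i=10: min(r-i=1, Z[2]=0)=0; Z[10]=0
i=11: outside box; Z[11]=0
i=12: outside box; Z[12]=2 extend→box=[12,14)
i=13: min(r-i=1, Z[1]=1)=1; Z[13]=3 extend→box=[13,16)
i=14: min(r-i=2, Z[1]=1)=1; Z[14]=1
i=15: min(r-i=1, Z[2]=0)=0; Z[15]=0
i=16: outside box; Z[16]=1 extend→box=[16,17)
i=17: outside box; Z[17]=0
i=18: outside box; Z[18]=0
i=19: outside box; Z[19]=0
i=20: outside box; Z[20]=2 extend→box=[20,22)
i=21: min(r-i=1, Z[1]=1)=1; Z[21]=1

[22, 1, 0, 0, 0, 0, 0, 2, 3, 1, 0, 0, 2, 3, 1, 0, 1, 0, 0, 0, 2, 1]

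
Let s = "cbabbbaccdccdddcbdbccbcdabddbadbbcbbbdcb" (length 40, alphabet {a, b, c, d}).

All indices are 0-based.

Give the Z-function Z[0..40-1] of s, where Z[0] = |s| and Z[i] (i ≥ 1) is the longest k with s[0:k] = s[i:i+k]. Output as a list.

[40, 0, 0, 0, 0, 0, 0, 1, 1, 0, 1, 1, 0, 0, 0, 2, 0, 0, 0, 1, 2, 0, 1, 0, 0, 0, 0, 0, 0, 0, 0, 0, 0, 2, 0, 0, 0, 0, 2, 0]

Z[0]=40
i=1: i≥r, start 0; Z[1]=0
i=2: i≥r, start 0; Z[2]=0
i=3: i≥r, start 0; Z[3]=0
i=4: i≥r, start 0; Z[4]=0
i=5: i≥r, start 0; Z[5]=0
i=6: i≥r, start 0; Z[6]=0
i=7: i≥r, start 0; Z[7]=1 scan→box=[7,8)
i=8: i≥r, start 0; Z[8]=1 scan→box=[8,9)
i=9: i≥r, start 0; Z[9]=0
i=10: i≥r, start 0; Z[10]=1 scan→box=[10,11)
i=11: i≥r, start 0; Z[11]=1 scan→box=[11,12)
i=12: i≥r, start 0; Z[12]=0
i=13: i≥r, start 0; Z[13]=0
i=14: i≥r, start 0; Z[14]=0
i=15: i≥r, start 0; Z[15]=2 scan→box=[15,17)
i=16: min(r-i=1, Z[1]=0)=0; Z[16]=0
i=17: i≥r, start 0; Z[17]=0
i=18: i≥r, start 0; Z[18]=0
i=19: i≥r, start 0; Z[19]=1 scan→box=[19,20)
i=20: i≥r, start 0; Z[20]=2 scan→box=[20,22)
i=21: min(r-i=1, Z[1]=0)=0; Z[21]=0
i=22: i≥r, start 0; Z[22]=1 scan→box=[22,23)
i=23: i≥r, start 0; Z[23]=0
i=24: i≥r, start 0; Z[24]=0
i=25: i≥r, start 0; Z[25]=0
i=26: i≥r, start 0; Z[26]=0
i=27: i≥r, start 0; Z[27]=0
i=28: i≥r, start 0; Z[28]=0
i=29: i≥r, start 0; Z[29]=0
i=30: i≥r, start 0; Z[30]=0
i=31: i≥r, start 0; Z[31]=0
i=32: i≥r, start 0; Z[32]=0
i=33: i≥r, start 0; Z[33]=2 scan→box=[33,35)
i=34: min(r-i=1, Z[1]=0)=0; Z[34]=0
i=35: i≥r, start 0; Z[35]=0
i=36: i≥r, start 0; Z[36]=0
i=37: i≥r, start 0; Z[37]=0
i=38: i≥r, start 0; Z[38]=2 scan→box=[38,40)
i=39: min(r-i=1, Z[1]=0)=0; Z[39]=0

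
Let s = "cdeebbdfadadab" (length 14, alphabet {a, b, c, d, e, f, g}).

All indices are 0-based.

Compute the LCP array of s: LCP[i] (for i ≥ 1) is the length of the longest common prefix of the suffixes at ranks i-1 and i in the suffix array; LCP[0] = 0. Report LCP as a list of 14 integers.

[0, 1, 3, 0, 1, 1, 0, 0, 2, 1, 1, 0, 1, 0]

rank | idx | suffix
   0 |  12 | ab
   1 |  10 | adab
   2 |   8 | adadab
   3 |  13 | b
   4 |   4 | bbdfadadab
   5 |   5 | bdfadadab
   6 |   0 | cdeebbdfadadab
   7 |  11 | dab
   8 |   9 | dadab
   9 |   1 | deebbdfadadab
  10 |   6 | dfadadab
  11 |   3 | ebbdfadadab
  12 |   2 | eebbdfadadab
  13 |   7 | fadadab

SA = [12, 10, 8, 13, 4, 5, 0, 11, 9, 1, 6, 3, 2, 7]
[i] adj suffixes → lcp
  [1] 12/10 → 1 ('a')
  [2] 10/8 → 3 ('ada')
  [3] 8/13 → 0 ('')
  [4] 13/4 → 1 ('b')
  [5] 4/5 → 1 ('b')
  [6] 5/0 → 0 ('')
  [7] 0/11 → 0 ('')
  [8] 11/9 → 2 ('da')
  [9] 9/1 → 1 ('d')
  [10] 1/6 → 1 ('d')
  [11] 6/3 → 0 ('')
  [12] 3/2 → 1 ('e')
  [13] 2/7 → 0 ('')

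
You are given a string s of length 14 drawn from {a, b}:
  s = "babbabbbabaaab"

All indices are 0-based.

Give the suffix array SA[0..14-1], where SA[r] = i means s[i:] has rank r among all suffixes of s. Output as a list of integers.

[10, 11, 12, 8, 1, 4, 13, 9, 7, 0, 3, 6, 2, 5]

rank→(start, suffix):
  0 → (10, 'aaab')
  1 → (11, 'aab')
  2 → (12, 'ab')
  3 → (8, 'abaaab')
  4 → (1, 'abbabbbabaaab')
  5 → (4, 'abbbabaaab')
  6 → (13, 'b')
  7 → (9, 'baaab')
  8 → (7, 'babaaab')
  9 → (0, 'babbabbbabaaab')
  10 → (3, 'babbbabaaab')
  11 → (6, 'bbabaaab')
  12 → (2, 'bbabbbabaaab')
  13 → (5, 'bbbabaaab')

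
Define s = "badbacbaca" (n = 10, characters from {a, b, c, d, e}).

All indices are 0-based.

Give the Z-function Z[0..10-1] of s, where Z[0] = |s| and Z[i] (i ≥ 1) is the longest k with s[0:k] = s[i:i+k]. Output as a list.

[10, 0, 0, 2, 0, 0, 2, 0, 0, 0]

Z[0]=10
i=1: i≥r, start 0; Z[1]=0
i=2: i≥r, start 0; Z[2]=0
i=3: i≥r, start 0; Z[3]=2 scan→box=[3,5)
i=4: min(r-i=1, Z[1]=0)=0; Z[4]=0
i=5: i≥r, start 0; Z[5]=0
i=6: i≥r, start 0; Z[6]=2 scan→box=[6,8)
i=7: min(r-i=1, Z[1]=0)=0; Z[7]=0
i=8: i≥r, start 0; Z[8]=0
i=9: i≥r, start 0; Z[9]=0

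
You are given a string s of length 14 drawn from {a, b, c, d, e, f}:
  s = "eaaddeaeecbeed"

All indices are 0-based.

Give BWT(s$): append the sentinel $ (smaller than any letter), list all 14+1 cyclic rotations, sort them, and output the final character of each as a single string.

rank  rotation         last
    0  $eaaddeaeecbeed  d
    1  aaddeaeecbeed$e  e
    2  addeaeecbeed$ea  a
    3  aeecbeed$eaadde  e
    4  beed$eaaddeaeec  c
    5  cbeed$eaaddeaee  e
    6  d$eaaddeaeecbee  e
    7  ddeaeecbeed$eaa  a
    8  deaeecbeed$eaad  d
    9  eaaddeaeecbeed$  $
   10  eaeecbeed$eaadd  d
   11  ecbeed$eaaddeae  e
   12  ed$eaaddeaeecbe  e
   13  eecbeed$eaaddea  a
   14  eed$eaaddeaeecb  b

deaeceead$deeab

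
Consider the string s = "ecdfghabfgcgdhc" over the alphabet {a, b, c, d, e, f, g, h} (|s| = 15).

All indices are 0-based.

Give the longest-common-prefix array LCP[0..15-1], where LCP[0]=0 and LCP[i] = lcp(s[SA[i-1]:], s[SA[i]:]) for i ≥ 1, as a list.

[0, 0, 0, 1, 1, 0, 1, 0, 0, 2, 0, 1, 1, 0, 1]

sorted suffixes:
  #0 SA[0]=6  'abfgcgdhc'
  #1 SA[1]=7  'bfgcgdhc'
  #2 SA[2]=14  'c'
  #3 SA[3]=1  'cdfghabfgcgdhc'
  #4 SA[4]=10  'cgdhc'
  #5 SA[5]=2  'dfghabfgcgdhc'
  #6 SA[6]=12  'dhc'
  #7 SA[7]=0  'ecdfghabfgcgdhc'
  #8 SA[8]=8  'fgcgdhc'
  #9 SA[9]=3  'fghabfgcgdhc'
  #10 SA[10]=9  'gcgdhc'
  #11 SA[11]=11  'gdhc'
  #12 SA[12]=4  'ghabfgcgdhc'
  #13 SA[13]=5  'habfgcgdhc'
  #14 SA[14]=13  'hc'

SA = [6, 7, 14, 1, 10, 2, 12, 0, 8, 3, 9, 11, 4, 5, 13]
i: (SA[i-1],SA[i]) lcp shared
  1: (6,7) 0 ''
  2: (7,14) 0 ''
  3: (14,1) 1 'c'
  4: (1,10) 1 'c'
  5: (10,2) 0 ''
  6: (2,12) 1 'd'
  7: (12,0) 0 ''
  8: (0,8) 0 ''
  9: (8,3) 2 'fg'
  10: (3,9) 0 ''
  11: (9,11) 1 'g'
  12: (11,4) 1 'g'
  13: (4,5) 0 ''
  14: (5,13) 1 'h'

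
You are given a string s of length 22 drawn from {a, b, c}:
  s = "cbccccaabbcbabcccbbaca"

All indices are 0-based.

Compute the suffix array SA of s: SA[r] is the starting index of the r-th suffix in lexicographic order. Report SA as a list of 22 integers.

[21, 6, 7, 12, 19, 11, 18, 17, 8, 9, 13, 1, 20, 5, 10, 16, 0, 4, 15, 3, 14, 2]

sorted suffixes:
  #0 SA[0]=21  'a'
  #1 SA[1]=6  'aabbcbabcccbbaca'
  #2 SA[2]=7  'abbcbabcccbbaca'
  #3 SA[3]=12  'abcccbbaca'
  #4 SA[4]=19  'aca'
  #5 SA[5]=11  'babcccbbaca'
  #6 SA[6]=18  'baca'
  #7 SA[7]=17  'bbaca'
  #8 SA[8]=8  'bbcbabcccbbaca'
  #9 SA[9]=9  'bcbabcccbbaca'
  #10 SA[10]=13  'bcccbbaca'
  #11 SA[11]=1  'bccccaabbcbabcccbbaca'
  #12 SA[12]=20  'ca'
  #13 SA[13]=5  'caabbcbabcccbbaca'
  #14 SA[14]=10  'cbabcccbbaca'
  #15 SA[15]=16  'cbbaca'
  #16 SA[16]=0  'cbccccaabbcbabcccbbaca'
  #17 SA[17]=4  'ccaabbcbabcccbbaca'
  #18 SA[18]=15  'ccbbaca'
  #19 SA[19]=3  'cccaabbcbabcccbbaca'
  #20 SA[20]=14  'cccbbaca'
  #21 SA[21]=2  'ccccaabbcbabcccbbaca'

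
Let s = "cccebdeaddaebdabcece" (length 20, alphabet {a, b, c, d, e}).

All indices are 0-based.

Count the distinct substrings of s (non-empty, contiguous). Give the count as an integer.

rank | idx | suffix
   0 |  14 | abcece
   1 |   7 | addaebdabcece
   2 |  10 | aebdabcece
   3 |  15 | bcece
   4 |  12 | bdabcece
   5 |   4 | bdeaddaebdabcece
   6 |   0 | cccebdeaddaebdabcece
   7 |   1 | ccebdeaddaebdabcece
   8 |  18 | ce
   9 |   2 | cebdeaddaebdabcece
  10 |  16 | cece
  11 |  13 | dabcece
  12 |   9 | daebdabcece
  13 |   8 | ddaebdabcece
  14 |   5 | deaddaebdabcece
  15 |  19 | e
  16 |   6 | eaddaebdabcece
  17 |  11 | ebdabcece
  18 |   3 | ebdeaddaebdabcece
  19 |  17 | ece

SA = [14, 7, 10, 15, 12, 4, 0, 1, 18, 2, 16, 13, 9, 8, 5, 19, 6, 11, 3, 17]
[i] adj suffixes → lcp
  [1] 14/7 → 1 ('a')
  [2] 7/10 → 1 ('a')
  [3] 10/15 → 0 ('')
  [4] 15/12 → 1 ('b')
  [5] 12/4 → 2 ('bd')
  [6] 4/0 → 0 ('')
  [7] 0/1 → 2 ('cc')
  [8] 1/18 → 1 ('c')
  [9] 18/2 → 2 ('ce')
  [10] 2/16 → 2 ('ce')
  [11] 16/13 → 0 ('')
  [12] 13/9 → 2 ('da')
  [13] 9/8 → 1 ('d')
  [14] 8/5 → 1 ('d')
  [15] 5/19 → 0 ('')
  [16] 19/6 → 1 ('e')
  [17] 6/11 → 1 ('e')
  [18] 11/3 → 3 ('ebd')
  [19] 3/17 → 1 ('e')

n(n+1)/2 = 20·21/2 = 210
Σ LCP = 0 + 1 + 1 + 0 + 1 + 2 + 0 + 2 + 1 + 2 + 2 + 0 + 2 + 1 + 1 + 0 + 1 + 1 + 3 + 1 = 22
distinct = 210 − 22 = 188

188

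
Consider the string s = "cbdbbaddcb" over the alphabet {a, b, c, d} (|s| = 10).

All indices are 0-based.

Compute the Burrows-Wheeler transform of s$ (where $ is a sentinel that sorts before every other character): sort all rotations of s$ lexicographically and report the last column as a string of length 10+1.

bbcbdcd$bda

rank  rotation     last
    0  $cbdbbaddcb  b
    1  addcb$cbdbb  b
    2  b$cbdbbaddc  c
    3  baddcb$cbdb  b
    4  bbaddcb$cbd  d
    5  bdbbaddcb$c  c
    6  cb$cbdbbadd  d
    7  cbdbbaddcb$  $
    8  dbbaddcb$cb  b
    9  dcb$cbdbbad  d
   10  ddcb$cbdbba  a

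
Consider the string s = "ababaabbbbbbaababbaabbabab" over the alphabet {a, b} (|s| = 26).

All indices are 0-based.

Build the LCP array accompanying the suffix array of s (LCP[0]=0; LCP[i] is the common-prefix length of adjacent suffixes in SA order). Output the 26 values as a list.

[0, 3, 4, 1, 2, 3, 4, 4, 2, 4, 3, 0, 1, 4, 5, 2, 3, 4, 3, 1, 5, 3, 2, 3, 4, 5]

sorted suffixes:
  #0 SA[0]=12  'aababbaabbabab'
  #1 SA[1]=18  'aabbabab'
  #2 SA[2]=4  'aabbbbbbaababbaabbabab'
  #3 SA[3]=24  'ab'
  #4 SA[4]=2  'abaabbbbbbaababbaabbabab'
  #5 SA[5]=22  'abab'
  #6 SA[6]=0  'ababaabbbbbbaababbaabbabab'
  #7 SA[7]=13  'ababbaabbabab'
  #8 SA[8]=15  'abbaabbabab'
  #9 SA[9]=19  'abbabab'
  #10 SA[10]=5  'abbbbbbaababbaabbabab'
  #11 SA[11]=25  'b'
  #12 SA[12]=11  'baababbaabbabab'
  #13 SA[13]=17  'baabbabab'
  #14 SA[14]=3  'baabbbbbbaababbaabbabab'
  #15 SA[15]=23  'bab'
  #16 SA[16]=1  'babaabbbbbbaababbaabbabab'
  #17 SA[17]=21  'babab'
  #18 SA[18]=14  'babbaabbabab'
  #19 SA[19]=10  'bbaababbaabbabab'
  #20 SA[20]=16  'bbaabbabab'
  #21 SA[21]=20  'bbabab'
  #22 SA[22]=9  'bbbaababbaabbabab'
  #23 SA[23]=8  'bbbbaababbaabbabab'
  #24 SA[24]=7  'bbbbbaababbaabbabab'
  #25 SA[25]=6  'bbbbbbaababbaabbabab'

SA = [12, 18, 4, 24, 2, 22, 0, 13, 15, 19, 5, 25, 11, 17, 3, 23, 1, 21, 14, 10, 16, 20, 9, 8, 7, 6]
rank  pair      lcp
   1  s[12:],s[18:]  3  'aab'
   2  s[18:],s[4:]  4  'aabb'
   3  s[4:],s[24:]  1  'a'
   4  s[24:],s[2:]  2  'ab'
   5  s[2:],s[22:]  3  'aba'
   6  s[22:],s[0:]  4  'abab'
   7  s[0:],s[13:]  4  'abab'
   8  s[13:],s[15:]  2  'ab'
   9  s[15:],s[19:]  4  'abba'
  10  s[19:],s[5:]  3  'abb'
  11  s[5:],s[25:]  0  ''
  12  s[25:],s[11:]  1  'b'
  13  s[11:],s[17:]  4  'baab'
  14  s[17:],s[3:]  5  'baabb'
  15  s[3:],s[23:]  2  'ba'
  16  s[23:],s[1:]  3  'bab'
  17  s[1:],s[21:]  4  'baba'
  18  s[21:],s[14:]  3  'bab'
  19  s[14:],s[10:]  1  'b'
  20  s[10:],s[16:]  5  'bbaab'
  21  s[16:],s[20:]  3  'bba'
  22  s[20:],s[9:]  2  'bb'
  23  s[9:],s[8:]  3  'bbb'
  24  s[8:],s[7:]  4  'bbbb'
  25  s[7:],s[6:]  5  'bbbbb'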